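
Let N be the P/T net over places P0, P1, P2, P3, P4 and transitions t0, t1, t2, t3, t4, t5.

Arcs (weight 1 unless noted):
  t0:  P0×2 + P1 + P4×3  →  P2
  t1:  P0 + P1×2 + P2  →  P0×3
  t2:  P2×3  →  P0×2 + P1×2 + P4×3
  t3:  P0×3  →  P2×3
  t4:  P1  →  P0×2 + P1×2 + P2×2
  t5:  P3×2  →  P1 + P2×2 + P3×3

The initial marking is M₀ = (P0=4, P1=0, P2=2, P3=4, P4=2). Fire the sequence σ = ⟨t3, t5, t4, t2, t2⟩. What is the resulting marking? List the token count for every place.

(P0=7, P1=6, P2=3, P3=5, P4=8)

step 1: fire t3:  (P0=4, P1=0, P2=2, P3=4, P4=2) → (P0=1, P1=0, P2=5, P3=4, P4=2)
step 2: fire t5:  (P0=1, P1=0, P2=5, P3=4, P4=2) → (P0=1, P1=1, P2=7, P3=5, P4=2)
step 3: fire t4:  (P0=1, P1=1, P2=7, P3=5, P4=2) → (P0=3, P1=2, P2=9, P3=5, P4=2)
step 4: fire t2:  (P0=3, P1=2, P2=9, P3=5, P4=2) → (P0=5, P1=4, P2=6, P3=5, P4=5)
step 5: fire t2:  (P0=5, P1=4, P2=6, P3=5, P4=5) → (P0=7, P1=6, P2=3, P3=5, P4=8)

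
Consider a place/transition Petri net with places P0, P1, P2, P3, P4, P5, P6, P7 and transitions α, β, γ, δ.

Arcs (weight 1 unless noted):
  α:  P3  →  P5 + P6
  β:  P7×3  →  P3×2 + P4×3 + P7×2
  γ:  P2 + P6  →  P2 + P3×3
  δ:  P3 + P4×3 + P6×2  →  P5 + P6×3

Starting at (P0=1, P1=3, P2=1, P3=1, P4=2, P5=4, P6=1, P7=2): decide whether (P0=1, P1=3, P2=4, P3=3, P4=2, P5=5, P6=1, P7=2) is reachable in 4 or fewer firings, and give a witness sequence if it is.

depth 0: 1 marking
depth 1: 3 markings reached so far
depth 2: 4 markings reached so far
depth 3: 6 markings reached so far
depth 4: 8 markings reached so far
target is not among the 8 markings reachable within 4 steps

NO — not reachable within 4 firings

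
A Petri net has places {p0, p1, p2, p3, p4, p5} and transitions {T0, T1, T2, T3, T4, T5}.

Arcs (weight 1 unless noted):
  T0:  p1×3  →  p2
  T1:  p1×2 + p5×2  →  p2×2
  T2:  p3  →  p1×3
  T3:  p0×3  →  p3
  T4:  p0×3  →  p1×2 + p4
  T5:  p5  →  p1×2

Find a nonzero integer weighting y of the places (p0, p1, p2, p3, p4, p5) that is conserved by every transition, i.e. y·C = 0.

Incidence matrix C (rows=places, cols=transitions):
       T0   T1   T2   T3   T4   T5
   p0   0    0    0   -3   -3    0
   p1  -3   -2    3    0    2    2
   p2   1    2    0    0    0    0
   p3   0    0   -1    1    0    0
   p4   0    0    0    0    1    0
   p5   0   -2    0    0    0   -1

Candidate y = [1, 1, 3, 3, 1, 2]; check y·C column-wise:
  col T0: 1·0 + 1·-3 + 3·1 + 3·0 + 1·0 + 2·0 = 0
  col T1: 1·0 + 1·-2 + 3·2 + 3·0 + 1·0 + 2·-2 = 0
  col T2: 1·0 + 1·3 + 3·0 + 3·-1 + 1·0 + 2·0 = 0
  col T3: 1·-3 + 1·0 + 3·0 + 3·1 + 1·0 + 2·0 = 0
  col T4: 1·-3 + 1·2 + 3·0 + 3·0 + 1·1 + 2·0 = 0
  col T5: 1·0 + 1·2 + 3·0 + 3·0 + 1·0 + 2·-1 = 0

y = (p0:1, p1:1, p2:3, p3:3, p4:1, p5:2)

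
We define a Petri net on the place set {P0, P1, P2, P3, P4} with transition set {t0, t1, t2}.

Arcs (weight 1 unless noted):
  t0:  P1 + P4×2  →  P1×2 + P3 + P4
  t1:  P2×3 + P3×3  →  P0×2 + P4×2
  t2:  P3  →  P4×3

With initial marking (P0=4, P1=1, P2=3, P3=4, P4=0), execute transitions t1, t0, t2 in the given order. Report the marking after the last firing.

step 1: fire t1:  (P0=4, P1=1, P2=3, P3=4, P4=0) → (P0=6, P1=1, P2=0, P3=1, P4=2)
step 2: fire t0:  (P0=6, P1=1, P2=0, P3=1, P4=2) → (P0=6, P1=2, P2=0, P3=2, P4=1)
step 3: fire t2:  (P0=6, P1=2, P2=0, P3=2, P4=1) → (P0=6, P1=2, P2=0, P3=1, P4=4)

(P0=6, P1=2, P2=0, P3=1, P4=4)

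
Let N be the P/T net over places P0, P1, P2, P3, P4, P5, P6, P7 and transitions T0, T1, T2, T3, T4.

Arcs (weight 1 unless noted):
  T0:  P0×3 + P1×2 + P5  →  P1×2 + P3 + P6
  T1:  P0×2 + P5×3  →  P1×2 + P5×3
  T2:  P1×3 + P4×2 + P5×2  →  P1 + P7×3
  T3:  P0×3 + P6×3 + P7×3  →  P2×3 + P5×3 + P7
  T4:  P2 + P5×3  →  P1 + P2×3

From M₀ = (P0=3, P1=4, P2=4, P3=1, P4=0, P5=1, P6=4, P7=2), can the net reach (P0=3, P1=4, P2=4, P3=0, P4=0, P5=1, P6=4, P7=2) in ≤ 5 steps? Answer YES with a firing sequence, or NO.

depth 0: 1 marking
depth 1: 2 markings reached so far
depth 2: 2 markings reached so far
(frontier empty at depth 2; search complete)
target is not among the 2 markings reachable within 5 steps

NO — not reachable within 5 firings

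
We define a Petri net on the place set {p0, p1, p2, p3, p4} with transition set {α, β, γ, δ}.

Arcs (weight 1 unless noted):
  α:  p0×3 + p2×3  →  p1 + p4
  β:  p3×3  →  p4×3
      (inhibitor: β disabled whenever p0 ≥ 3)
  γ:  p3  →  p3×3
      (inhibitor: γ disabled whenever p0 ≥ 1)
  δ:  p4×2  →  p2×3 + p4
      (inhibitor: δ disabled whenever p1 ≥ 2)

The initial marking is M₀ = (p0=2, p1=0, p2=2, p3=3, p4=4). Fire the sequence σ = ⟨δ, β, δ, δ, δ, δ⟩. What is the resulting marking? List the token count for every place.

step 1: fire δ:  (p0=2, p1=0, p2=2, p3=3, p4=4) → (p0=2, p1=0, p2=5, p3=3, p4=3)
step 2: fire β:  (p0=2, p1=0, p2=5, p3=3, p4=3) → (p0=2, p1=0, p2=5, p3=0, p4=6)
step 3: fire δ:  (p0=2, p1=0, p2=5, p3=0, p4=6) → (p0=2, p1=0, p2=8, p3=0, p4=5)
step 4: fire δ:  (p0=2, p1=0, p2=8, p3=0, p4=5) → (p0=2, p1=0, p2=11, p3=0, p4=4)
step 5: fire δ:  (p0=2, p1=0, p2=11, p3=0, p4=4) → (p0=2, p1=0, p2=14, p3=0, p4=3)
step 6: fire δ:  (p0=2, p1=0, p2=14, p3=0, p4=3) → (p0=2, p1=0, p2=17, p3=0, p4=2)

(p0=2, p1=0, p2=17, p3=0, p4=2)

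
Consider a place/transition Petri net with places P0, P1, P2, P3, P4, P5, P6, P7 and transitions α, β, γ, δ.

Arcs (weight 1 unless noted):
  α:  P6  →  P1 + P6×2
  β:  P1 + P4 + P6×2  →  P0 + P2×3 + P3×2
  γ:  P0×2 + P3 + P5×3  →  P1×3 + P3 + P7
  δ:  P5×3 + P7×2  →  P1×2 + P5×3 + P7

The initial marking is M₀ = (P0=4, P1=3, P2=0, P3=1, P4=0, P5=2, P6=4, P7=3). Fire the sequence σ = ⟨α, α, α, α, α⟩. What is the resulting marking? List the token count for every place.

step 1: fire α:  (P0=4, P1=3, P2=0, P3=1, P4=0, P5=2, P6=4, P7=3) → (P0=4, P1=4, P2=0, P3=1, P4=0, P5=2, P6=5, P7=3)
step 2: fire α:  (P0=4, P1=4, P2=0, P3=1, P4=0, P5=2, P6=5, P7=3) → (P0=4, P1=5, P2=0, P3=1, P4=0, P5=2, P6=6, P7=3)
step 3: fire α:  (P0=4, P1=5, P2=0, P3=1, P4=0, P5=2, P6=6, P7=3) → (P0=4, P1=6, P2=0, P3=1, P4=0, P5=2, P6=7, P7=3)
step 4: fire α:  (P0=4, P1=6, P2=0, P3=1, P4=0, P5=2, P6=7, P7=3) → (P0=4, P1=7, P2=0, P3=1, P4=0, P5=2, P6=8, P7=3)
step 5: fire α:  (P0=4, P1=7, P2=0, P3=1, P4=0, P5=2, P6=8, P7=3) → (P0=4, P1=8, P2=0, P3=1, P4=0, P5=2, P6=9, P7=3)

(P0=4, P1=8, P2=0, P3=1, P4=0, P5=2, P6=9, P7=3)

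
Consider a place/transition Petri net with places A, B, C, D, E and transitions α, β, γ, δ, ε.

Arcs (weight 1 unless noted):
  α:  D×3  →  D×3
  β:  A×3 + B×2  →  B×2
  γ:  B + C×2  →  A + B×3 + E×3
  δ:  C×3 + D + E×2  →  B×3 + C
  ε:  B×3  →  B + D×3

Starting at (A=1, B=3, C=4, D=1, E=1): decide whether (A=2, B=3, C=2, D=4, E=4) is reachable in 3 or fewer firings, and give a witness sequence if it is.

YES — reachable via ⟨γ, ε⟩ (2 firings)

step 1: fire γ:  (A=1, B=3, C=4, D=1, E=1) → (A=2, B=5, C=2, D=1, E=4)
step 2: fire ε:  (A=2, B=5, C=2, D=1, E=4) → (A=2, B=3, C=2, D=4, E=4)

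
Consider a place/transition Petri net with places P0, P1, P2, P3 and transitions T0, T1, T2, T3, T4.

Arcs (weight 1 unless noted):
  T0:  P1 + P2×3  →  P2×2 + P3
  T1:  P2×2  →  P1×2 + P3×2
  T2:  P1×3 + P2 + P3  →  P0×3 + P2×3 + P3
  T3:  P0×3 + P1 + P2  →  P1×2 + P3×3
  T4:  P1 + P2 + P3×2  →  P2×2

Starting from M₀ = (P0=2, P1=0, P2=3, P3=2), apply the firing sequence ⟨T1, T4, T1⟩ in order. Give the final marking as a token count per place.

(P0=2, P1=3, P2=0, P3=4)

step 1: fire T1:  (P0=2, P1=0, P2=3, P3=2) → (P0=2, P1=2, P2=1, P3=4)
step 2: fire T4:  (P0=2, P1=2, P2=1, P3=4) → (P0=2, P1=1, P2=2, P3=2)
step 3: fire T1:  (P0=2, P1=1, P2=2, P3=2) → (P0=2, P1=3, P2=0, P3=4)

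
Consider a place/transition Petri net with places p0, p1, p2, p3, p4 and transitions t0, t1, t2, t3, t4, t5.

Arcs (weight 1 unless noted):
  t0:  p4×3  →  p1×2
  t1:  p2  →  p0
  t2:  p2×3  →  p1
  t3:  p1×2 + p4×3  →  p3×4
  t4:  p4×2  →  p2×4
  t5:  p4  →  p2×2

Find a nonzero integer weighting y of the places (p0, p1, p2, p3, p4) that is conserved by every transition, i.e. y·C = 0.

Incidence matrix C (rows=places, cols=transitions):
       t0   t1   t2   t3   t4   t5
   p0   0    1    0    0    0    0
   p1   2    0    1   -2    0    0
   p2   0   -1   -3    0    4    2
   p3   0    0    0    4    0    0
   p4  -3    0    0   -3   -2   -1

Candidate y = [1, 3, 1, 3, 2]; check y·C column-wise:
  col t0: 1·0 + 3·2 + 1·0 + 3·0 + 2·-3 = 0
  col t1: 1·1 + 3·0 + 1·-1 + 3·0 + 2·0 = 0
  col t2: 1·0 + 3·1 + 1·-3 + 3·0 + 2·0 = 0
  col t3: 1·0 + 3·-2 + 1·0 + 3·4 + 2·-3 = 0
  col t4: 1·0 + 3·0 + 1·4 + 3·0 + 2·-2 = 0
  col t5: 1·0 + 3·0 + 1·2 + 3·0 + 2·-1 = 0

y = (p0:1, p1:3, p2:1, p3:3, p4:2)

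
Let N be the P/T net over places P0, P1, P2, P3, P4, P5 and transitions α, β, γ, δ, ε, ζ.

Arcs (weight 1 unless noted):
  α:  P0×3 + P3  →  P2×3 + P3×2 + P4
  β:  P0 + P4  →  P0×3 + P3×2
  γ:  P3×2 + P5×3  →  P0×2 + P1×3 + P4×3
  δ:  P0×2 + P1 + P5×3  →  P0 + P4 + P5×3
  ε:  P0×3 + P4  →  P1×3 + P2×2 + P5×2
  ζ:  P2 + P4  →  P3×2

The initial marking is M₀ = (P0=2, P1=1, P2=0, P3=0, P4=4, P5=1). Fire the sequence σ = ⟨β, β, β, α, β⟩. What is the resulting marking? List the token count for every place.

(P0=7, P1=1, P2=3, P3=9, P4=1, P5=1)

step 1: fire β:  (P0=2, P1=1, P2=0, P3=0, P4=4, P5=1) → (P0=4, P1=1, P2=0, P3=2, P4=3, P5=1)
step 2: fire β:  (P0=4, P1=1, P2=0, P3=2, P4=3, P5=1) → (P0=6, P1=1, P2=0, P3=4, P4=2, P5=1)
step 3: fire β:  (P0=6, P1=1, P2=0, P3=4, P4=2, P5=1) → (P0=8, P1=1, P2=0, P3=6, P4=1, P5=1)
step 4: fire α:  (P0=8, P1=1, P2=0, P3=6, P4=1, P5=1) → (P0=5, P1=1, P2=3, P3=7, P4=2, P5=1)
step 5: fire β:  (P0=5, P1=1, P2=3, P3=7, P4=2, P5=1) → (P0=7, P1=1, P2=3, P3=9, P4=1, P5=1)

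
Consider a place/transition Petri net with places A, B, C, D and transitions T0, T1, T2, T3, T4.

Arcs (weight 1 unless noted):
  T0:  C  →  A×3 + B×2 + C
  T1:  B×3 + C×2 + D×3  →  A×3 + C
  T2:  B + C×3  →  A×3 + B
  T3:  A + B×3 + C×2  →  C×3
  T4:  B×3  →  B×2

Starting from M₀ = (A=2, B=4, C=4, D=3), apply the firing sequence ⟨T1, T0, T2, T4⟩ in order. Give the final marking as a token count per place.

step 1: fire T1:  (A=2, B=4, C=4, D=3) → (A=5, B=1, C=3, D=0)
step 2: fire T0:  (A=5, B=1, C=3, D=0) → (A=8, B=3, C=3, D=0)
step 3: fire T2:  (A=8, B=3, C=3, D=0) → (A=11, B=3, C=0, D=0)
step 4: fire T4:  (A=11, B=3, C=0, D=0) → (A=11, B=2, C=0, D=0)

(A=11, B=2, C=0, D=0)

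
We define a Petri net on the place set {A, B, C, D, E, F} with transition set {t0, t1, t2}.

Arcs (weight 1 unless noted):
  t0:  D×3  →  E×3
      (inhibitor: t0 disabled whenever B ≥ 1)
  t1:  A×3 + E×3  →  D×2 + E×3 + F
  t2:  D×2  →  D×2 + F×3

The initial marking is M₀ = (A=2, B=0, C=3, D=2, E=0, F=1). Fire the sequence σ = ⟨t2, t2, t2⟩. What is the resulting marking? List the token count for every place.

step 1: fire t2:  (A=2, B=0, C=3, D=2, E=0, F=1) → (A=2, B=0, C=3, D=2, E=0, F=4)
step 2: fire t2:  (A=2, B=0, C=3, D=2, E=0, F=4) → (A=2, B=0, C=3, D=2, E=0, F=7)
step 3: fire t2:  (A=2, B=0, C=3, D=2, E=0, F=7) → (A=2, B=0, C=3, D=2, E=0, F=10)

(A=2, B=0, C=3, D=2, E=0, F=10)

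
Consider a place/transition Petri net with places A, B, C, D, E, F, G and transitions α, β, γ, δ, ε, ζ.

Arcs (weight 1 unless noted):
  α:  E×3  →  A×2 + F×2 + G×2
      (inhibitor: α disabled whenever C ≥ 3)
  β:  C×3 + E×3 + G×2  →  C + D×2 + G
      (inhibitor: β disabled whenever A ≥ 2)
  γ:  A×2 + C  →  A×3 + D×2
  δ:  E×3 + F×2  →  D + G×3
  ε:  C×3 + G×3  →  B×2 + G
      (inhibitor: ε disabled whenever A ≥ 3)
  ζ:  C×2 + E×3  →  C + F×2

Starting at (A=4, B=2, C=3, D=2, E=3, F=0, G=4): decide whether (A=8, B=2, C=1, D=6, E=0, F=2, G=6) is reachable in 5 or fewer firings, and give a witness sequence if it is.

step 1: fire γ:  (A=4, B=2, C=3, D=2, E=3, F=0, G=4) → (A=5, B=2, C=2, D=4, E=3, F=0, G=4)
step 2: fire α:  (A=5, B=2, C=2, D=4, E=3, F=0, G=4) → (A=7, B=2, C=2, D=4, E=0, F=2, G=6)
step 3: fire γ:  (A=7, B=2, C=2, D=4, E=0, F=2, G=6) → (A=8, B=2, C=1, D=6, E=0, F=2, G=6)

YES — reachable via ⟨γ, α, γ⟩ (3 firings)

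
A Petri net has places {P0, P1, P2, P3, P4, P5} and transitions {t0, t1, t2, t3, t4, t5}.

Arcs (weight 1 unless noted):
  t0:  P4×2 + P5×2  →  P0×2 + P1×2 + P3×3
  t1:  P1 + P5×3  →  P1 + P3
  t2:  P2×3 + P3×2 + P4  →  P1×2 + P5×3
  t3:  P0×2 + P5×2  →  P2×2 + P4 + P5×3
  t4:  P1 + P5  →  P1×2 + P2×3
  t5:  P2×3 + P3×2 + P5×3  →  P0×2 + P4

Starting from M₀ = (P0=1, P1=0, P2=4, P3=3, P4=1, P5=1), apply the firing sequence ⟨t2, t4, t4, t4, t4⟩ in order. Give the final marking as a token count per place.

step 1: fire t2:  (P0=1, P1=0, P2=4, P3=3, P4=1, P5=1) → (P0=1, P1=2, P2=1, P3=1, P4=0, P5=4)
step 2: fire t4:  (P0=1, P1=2, P2=1, P3=1, P4=0, P5=4) → (P0=1, P1=3, P2=4, P3=1, P4=0, P5=3)
step 3: fire t4:  (P0=1, P1=3, P2=4, P3=1, P4=0, P5=3) → (P0=1, P1=4, P2=7, P3=1, P4=0, P5=2)
step 4: fire t4:  (P0=1, P1=4, P2=7, P3=1, P4=0, P5=2) → (P0=1, P1=5, P2=10, P3=1, P4=0, P5=1)
step 5: fire t4:  (P0=1, P1=5, P2=10, P3=1, P4=0, P5=1) → (P0=1, P1=6, P2=13, P3=1, P4=0, P5=0)

(P0=1, P1=6, P2=13, P3=1, P4=0, P5=0)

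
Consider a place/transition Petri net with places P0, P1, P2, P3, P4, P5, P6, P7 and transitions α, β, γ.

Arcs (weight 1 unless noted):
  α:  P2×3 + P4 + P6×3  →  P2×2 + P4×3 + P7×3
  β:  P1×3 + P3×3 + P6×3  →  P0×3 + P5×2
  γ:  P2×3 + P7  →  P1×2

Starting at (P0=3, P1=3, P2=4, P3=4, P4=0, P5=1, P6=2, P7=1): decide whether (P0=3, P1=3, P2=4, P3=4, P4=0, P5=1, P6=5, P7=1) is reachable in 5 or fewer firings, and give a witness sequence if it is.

NO — not reachable within 5 firings

depth 0: 1 marking
depth 1: 2 markings reached so far
depth 2: 2 markings reached so far
(frontier empty at depth 2; search complete)
target is not among the 2 markings reachable within 5 steps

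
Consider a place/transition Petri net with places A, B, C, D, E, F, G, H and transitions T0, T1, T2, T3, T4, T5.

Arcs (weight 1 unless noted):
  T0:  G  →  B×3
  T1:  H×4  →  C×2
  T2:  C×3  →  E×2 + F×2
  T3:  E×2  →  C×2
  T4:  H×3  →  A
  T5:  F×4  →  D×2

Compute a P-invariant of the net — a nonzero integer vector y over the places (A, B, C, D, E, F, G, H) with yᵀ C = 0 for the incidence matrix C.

y = (A:0, B:1, C:0, D:0, E:0, F:0, G:3, H:0)

Incidence matrix C (rows=places, cols=transitions):
       T0   T1   T2   T3   T4   T5
    A   0    0    0    0    1    0
    B   3    0    0    0    0    0
    C   0    2   -3    2    0    0
    D   0    0    0    0    0    2
    E   0    0    2   -2    0    0
    F   0    0    2    0    0   -4
    G  -1    0    0    0    0    0
    H   0   -4    0    0   -3    0

Candidate y = [0, 1, 0, 0, 0, 0, 3, 0]; check y·C column-wise:
  col T0: 1·3 + 3·-1 = 0
  col T1: 1·0 + 0·2 + 3·0 + 0·-4 = 0
  col T2: 1·0 + 0·-3 + 0·2 + 0·2 + 3·0 = 0
  col T3: 1·0 + 0·2 + 0·-2 + 3·0 = 0
  col T4: 0·1 + 1·0 + 3·0 + 0·-3 = 0
  col T5: 1·0 + 0·2 + 0·-4 + 3·0 = 0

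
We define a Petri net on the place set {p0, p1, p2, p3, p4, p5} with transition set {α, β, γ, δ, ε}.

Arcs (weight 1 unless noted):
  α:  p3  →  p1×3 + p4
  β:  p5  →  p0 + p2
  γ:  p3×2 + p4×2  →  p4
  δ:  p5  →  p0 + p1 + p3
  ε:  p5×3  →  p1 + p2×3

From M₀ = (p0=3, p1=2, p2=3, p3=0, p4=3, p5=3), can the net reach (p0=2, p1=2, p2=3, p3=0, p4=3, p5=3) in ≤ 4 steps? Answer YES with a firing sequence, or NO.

depth 0: 1 marking
depth 1: 4 markings reached so far
depth 2: 8 markings reached so far
depth 3: 15 markings reached so far
depth 4: 21 markings reached so far
target is not among the 21 markings reachable within 4 steps

NO — not reachable within 4 firings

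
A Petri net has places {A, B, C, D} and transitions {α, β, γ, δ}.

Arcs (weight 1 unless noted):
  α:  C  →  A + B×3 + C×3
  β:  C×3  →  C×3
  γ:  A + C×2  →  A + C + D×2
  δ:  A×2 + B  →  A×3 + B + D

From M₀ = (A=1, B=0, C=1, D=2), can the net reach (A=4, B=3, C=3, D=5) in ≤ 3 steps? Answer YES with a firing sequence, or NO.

NO — not reachable within 3 firings

depth 0: 1 marking
depth 1: 2 markings reached so far
depth 2: 5 markings reached so far
depth 3: 11 markings reached so far
target is not among the 11 markings reachable within 3 steps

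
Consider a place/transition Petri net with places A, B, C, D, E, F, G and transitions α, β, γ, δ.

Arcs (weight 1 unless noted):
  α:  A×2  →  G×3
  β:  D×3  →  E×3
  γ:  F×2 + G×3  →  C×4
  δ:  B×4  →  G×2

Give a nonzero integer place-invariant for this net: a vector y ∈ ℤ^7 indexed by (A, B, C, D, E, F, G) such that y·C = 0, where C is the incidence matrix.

Incidence matrix C (rows=places, cols=transitions):
        α    β    γ    δ
    A  -2    0    0    0
    B   0    0    0   -4
    C   0    0    4    0
    D   0   -3    0    0
    E   0    3    0    0
    F   0    0   -2    0
    G   3    0   -3    2

Candidate y = [0, 0, 0, 1, 1, 0, 0]; check y·C column-wise:
  col α: 0·-2 + 1·0 + 1·0 + 0·3 = 0
  col β: 1·-3 + 1·3 = 0
  col γ: 0·4 + 1·0 + 1·0 + 0·-2 + 0·-3 = 0
  col δ: 0·-4 + 1·0 + 1·0 + 0·2 = 0

y = (A:0, B:0, C:0, D:1, E:1, F:0, G:0)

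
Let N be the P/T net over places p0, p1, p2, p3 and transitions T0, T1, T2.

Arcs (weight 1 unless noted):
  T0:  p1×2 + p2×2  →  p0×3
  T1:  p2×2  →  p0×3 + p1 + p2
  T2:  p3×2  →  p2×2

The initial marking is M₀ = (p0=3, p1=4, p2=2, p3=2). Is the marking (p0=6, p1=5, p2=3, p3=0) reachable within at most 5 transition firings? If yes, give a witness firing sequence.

YES — reachable via ⟨T1, T2⟩ (2 firings)

step 1: fire T1:  (p0=3, p1=4, p2=2, p3=2) → (p0=6, p1=5, p2=1, p3=2)
step 2: fire T2:  (p0=6, p1=5, p2=1, p3=2) → (p0=6, p1=5, p2=3, p3=0)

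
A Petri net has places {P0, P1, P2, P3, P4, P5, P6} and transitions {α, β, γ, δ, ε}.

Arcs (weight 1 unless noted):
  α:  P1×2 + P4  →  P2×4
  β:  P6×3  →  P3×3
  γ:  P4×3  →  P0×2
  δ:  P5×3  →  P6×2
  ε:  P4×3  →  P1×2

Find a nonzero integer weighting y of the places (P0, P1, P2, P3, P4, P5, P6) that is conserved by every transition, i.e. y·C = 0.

y = (P0:3, P1:3, P2:2, P3:0, P4:2, P5:0, P6:0)

Incidence matrix C (rows=places, cols=transitions):
        α    β    γ    δ    ε
   P0   0    0    2    0    0
   P1  -2    0    0    0    2
   P2   4    0    0    0    0
   P3   0    3    0    0    0
   P4  -1    0   -3    0   -3
   P5   0    0    0   -3    0
   P6   0   -3    0    2    0

Candidate y = [3, 3, 2, 0, 2, 0, 0]; check y·C column-wise:
  col α: 3·0 + 3·-2 + 2·4 + 2·-1 = 0
  col β: 3·0 + 3·0 + 2·0 + 0·3 + 2·0 + 0·-3 = 0
  col γ: 3·2 + 3·0 + 2·0 + 2·-3 = 0
  col δ: 3·0 + 3·0 + 2·0 + 2·0 + 0·-3 + 0·2 = 0
  col ε: 3·0 + 3·2 + 2·0 + 2·-3 = 0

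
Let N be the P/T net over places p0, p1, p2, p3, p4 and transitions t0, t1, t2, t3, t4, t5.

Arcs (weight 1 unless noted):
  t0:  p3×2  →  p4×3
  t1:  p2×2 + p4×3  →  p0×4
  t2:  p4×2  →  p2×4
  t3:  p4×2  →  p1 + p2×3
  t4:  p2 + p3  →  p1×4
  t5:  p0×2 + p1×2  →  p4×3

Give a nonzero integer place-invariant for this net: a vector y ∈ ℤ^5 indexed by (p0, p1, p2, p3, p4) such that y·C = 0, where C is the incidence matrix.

y = (p0:2, p1:1, p2:1, p3:3, p4:2)

Incidence matrix C (rows=places, cols=transitions):
       t0   t1   t2   t3   t4   t5
   p0   0    4    0    0    0   -2
   p1   0    0    0    1    4   -2
   p2   0   -2    4    3   -1    0
   p3  -2    0    0    0   -1    0
   p4   3   -3   -2   -2    0    3

Candidate y = [2, 1, 1, 3, 2]; check y·C column-wise:
  col t0: 2·0 + 1·0 + 1·0 + 3·-2 + 2·3 = 0
  col t1: 2·4 + 1·0 + 1·-2 + 3·0 + 2·-3 = 0
  col t2: 2·0 + 1·0 + 1·4 + 3·0 + 2·-2 = 0
  col t3: 2·0 + 1·1 + 1·3 + 3·0 + 2·-2 = 0
  col t4: 2·0 + 1·4 + 1·-1 + 3·-1 + 2·0 = 0
  col t5: 2·-2 + 1·-2 + 1·0 + 3·0 + 2·3 = 0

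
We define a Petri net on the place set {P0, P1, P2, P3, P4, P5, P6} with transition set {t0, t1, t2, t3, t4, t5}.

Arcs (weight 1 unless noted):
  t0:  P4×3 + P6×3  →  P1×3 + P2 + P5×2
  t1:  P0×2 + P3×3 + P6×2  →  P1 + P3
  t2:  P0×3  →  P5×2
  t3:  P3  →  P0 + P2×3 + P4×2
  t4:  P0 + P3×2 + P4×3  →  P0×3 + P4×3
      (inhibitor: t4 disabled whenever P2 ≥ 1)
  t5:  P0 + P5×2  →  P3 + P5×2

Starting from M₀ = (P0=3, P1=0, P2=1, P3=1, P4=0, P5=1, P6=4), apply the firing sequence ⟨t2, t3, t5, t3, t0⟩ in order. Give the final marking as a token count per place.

(P0=1, P1=3, P2=8, P3=0, P4=1, P5=5, P6=1)

step 1: fire t2:  (P0=3, P1=0, P2=1, P3=1, P4=0, P5=1, P6=4) → (P0=0, P1=0, P2=1, P3=1, P4=0, P5=3, P6=4)
step 2: fire t3:  (P0=0, P1=0, P2=1, P3=1, P4=0, P5=3, P6=4) → (P0=1, P1=0, P2=4, P3=0, P4=2, P5=3, P6=4)
step 3: fire t5:  (P0=1, P1=0, P2=4, P3=0, P4=2, P5=3, P6=4) → (P0=0, P1=0, P2=4, P3=1, P4=2, P5=3, P6=4)
step 4: fire t3:  (P0=0, P1=0, P2=4, P3=1, P4=2, P5=3, P6=4) → (P0=1, P1=0, P2=7, P3=0, P4=4, P5=3, P6=4)
step 5: fire t0:  (P0=1, P1=0, P2=7, P3=0, P4=4, P5=3, P6=4) → (P0=1, P1=3, P2=8, P3=0, P4=1, P5=5, P6=1)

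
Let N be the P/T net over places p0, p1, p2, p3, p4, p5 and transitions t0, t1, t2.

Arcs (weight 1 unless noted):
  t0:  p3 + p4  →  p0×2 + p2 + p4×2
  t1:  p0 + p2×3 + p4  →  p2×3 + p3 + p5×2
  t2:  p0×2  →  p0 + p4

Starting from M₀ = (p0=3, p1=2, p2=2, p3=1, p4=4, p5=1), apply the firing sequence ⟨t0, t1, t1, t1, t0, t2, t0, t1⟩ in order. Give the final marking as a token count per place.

(p0=4, p1=2, p2=5, p3=2, p4=4, p5=9)

step 1: fire t0:  (p0=3, p1=2, p2=2, p3=1, p4=4, p5=1) → (p0=5, p1=2, p2=3, p3=0, p4=5, p5=1)
step 2: fire t1:  (p0=5, p1=2, p2=3, p3=0, p4=5, p5=1) → (p0=4, p1=2, p2=3, p3=1, p4=4, p5=3)
step 3: fire t1:  (p0=4, p1=2, p2=3, p3=1, p4=4, p5=3) → (p0=3, p1=2, p2=3, p3=2, p4=3, p5=5)
step 4: fire t1:  (p0=3, p1=2, p2=3, p3=2, p4=3, p5=5) → (p0=2, p1=2, p2=3, p3=3, p4=2, p5=7)
step 5: fire t0:  (p0=2, p1=2, p2=3, p3=3, p4=2, p5=7) → (p0=4, p1=2, p2=4, p3=2, p4=3, p5=7)
step 6: fire t2:  (p0=4, p1=2, p2=4, p3=2, p4=3, p5=7) → (p0=3, p1=2, p2=4, p3=2, p4=4, p5=7)
step 7: fire t0:  (p0=3, p1=2, p2=4, p3=2, p4=4, p5=7) → (p0=5, p1=2, p2=5, p3=1, p4=5, p5=7)
step 8: fire t1:  (p0=5, p1=2, p2=5, p3=1, p4=5, p5=7) → (p0=4, p1=2, p2=5, p3=2, p4=4, p5=9)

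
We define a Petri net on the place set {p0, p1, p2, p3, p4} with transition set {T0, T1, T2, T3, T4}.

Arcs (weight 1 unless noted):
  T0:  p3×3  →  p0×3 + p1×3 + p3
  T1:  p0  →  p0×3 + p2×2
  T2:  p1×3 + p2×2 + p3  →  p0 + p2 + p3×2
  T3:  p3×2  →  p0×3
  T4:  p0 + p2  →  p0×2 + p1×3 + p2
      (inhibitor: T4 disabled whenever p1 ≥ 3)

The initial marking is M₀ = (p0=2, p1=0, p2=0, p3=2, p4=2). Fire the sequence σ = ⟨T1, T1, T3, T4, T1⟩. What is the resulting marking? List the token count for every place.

step 1: fire T1:  (p0=2, p1=0, p2=0, p3=2, p4=2) → (p0=4, p1=0, p2=2, p3=2, p4=2)
step 2: fire T1:  (p0=4, p1=0, p2=2, p3=2, p4=2) → (p0=6, p1=0, p2=4, p3=2, p4=2)
step 3: fire T3:  (p0=6, p1=0, p2=4, p3=2, p4=2) → (p0=9, p1=0, p2=4, p3=0, p4=2)
step 4: fire T4:  (p0=9, p1=0, p2=4, p3=0, p4=2) → (p0=10, p1=3, p2=4, p3=0, p4=2)
step 5: fire T1:  (p0=10, p1=3, p2=4, p3=0, p4=2) → (p0=12, p1=3, p2=6, p3=0, p4=2)

(p0=12, p1=3, p2=6, p3=0, p4=2)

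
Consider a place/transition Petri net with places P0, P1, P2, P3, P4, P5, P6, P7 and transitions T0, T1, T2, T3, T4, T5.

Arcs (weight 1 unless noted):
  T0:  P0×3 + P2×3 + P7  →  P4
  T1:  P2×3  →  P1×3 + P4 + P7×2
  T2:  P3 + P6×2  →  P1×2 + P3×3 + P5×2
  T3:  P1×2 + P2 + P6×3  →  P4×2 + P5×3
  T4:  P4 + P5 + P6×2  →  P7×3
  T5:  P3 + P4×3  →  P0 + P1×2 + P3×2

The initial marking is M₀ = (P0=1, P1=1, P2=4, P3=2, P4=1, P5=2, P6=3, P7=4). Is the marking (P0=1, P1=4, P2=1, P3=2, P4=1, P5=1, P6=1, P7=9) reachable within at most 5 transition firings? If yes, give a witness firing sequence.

step 1: fire T1:  (P0=1, P1=1, P2=4, P3=2, P4=1, P5=2, P6=3, P7=4) → (P0=1, P1=4, P2=1, P3=2, P4=2, P5=2, P6=3, P7=6)
step 2: fire T4:  (P0=1, P1=4, P2=1, P3=2, P4=2, P5=2, P6=3, P7=6) → (P0=1, P1=4, P2=1, P3=2, P4=1, P5=1, P6=1, P7=9)

YES — reachable via ⟨T1, T4⟩ (2 firings)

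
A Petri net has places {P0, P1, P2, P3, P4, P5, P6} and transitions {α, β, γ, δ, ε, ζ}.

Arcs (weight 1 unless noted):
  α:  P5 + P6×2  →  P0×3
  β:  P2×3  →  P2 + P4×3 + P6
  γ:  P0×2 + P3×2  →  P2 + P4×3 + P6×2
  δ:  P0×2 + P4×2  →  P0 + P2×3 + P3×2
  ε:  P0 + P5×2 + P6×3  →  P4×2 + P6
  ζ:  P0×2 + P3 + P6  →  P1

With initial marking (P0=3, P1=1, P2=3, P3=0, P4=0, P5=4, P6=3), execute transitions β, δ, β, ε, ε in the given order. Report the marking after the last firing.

step 1: fire β:  (P0=3, P1=1, P2=3, P3=0, P4=0, P5=4, P6=3) → (P0=3, P1=1, P2=1, P3=0, P4=3, P5=4, P6=4)
step 2: fire δ:  (P0=3, P1=1, P2=1, P3=0, P4=3, P5=4, P6=4) → (P0=2, P1=1, P2=4, P3=2, P4=1, P5=4, P6=4)
step 3: fire β:  (P0=2, P1=1, P2=4, P3=2, P4=1, P5=4, P6=4) → (P0=2, P1=1, P2=2, P3=2, P4=4, P5=4, P6=5)
step 4: fire ε:  (P0=2, P1=1, P2=2, P3=2, P4=4, P5=4, P6=5) → (P0=1, P1=1, P2=2, P3=2, P4=6, P5=2, P6=3)
step 5: fire ε:  (P0=1, P1=1, P2=2, P3=2, P4=6, P5=2, P6=3) → (P0=0, P1=1, P2=2, P3=2, P4=8, P5=0, P6=1)

(P0=0, P1=1, P2=2, P3=2, P4=8, P5=0, P6=1)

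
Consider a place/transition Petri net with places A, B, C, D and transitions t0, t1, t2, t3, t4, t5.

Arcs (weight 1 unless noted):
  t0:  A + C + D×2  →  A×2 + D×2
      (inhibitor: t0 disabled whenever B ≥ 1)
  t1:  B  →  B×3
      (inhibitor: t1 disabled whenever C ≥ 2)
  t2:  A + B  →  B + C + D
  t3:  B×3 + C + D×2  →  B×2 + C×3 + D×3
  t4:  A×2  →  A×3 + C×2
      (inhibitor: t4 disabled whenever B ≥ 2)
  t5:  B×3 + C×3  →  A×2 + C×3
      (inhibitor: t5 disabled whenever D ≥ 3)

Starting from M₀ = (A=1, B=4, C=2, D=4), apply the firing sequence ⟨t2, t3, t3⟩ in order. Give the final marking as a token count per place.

step 1: fire t2:  (A=1, B=4, C=2, D=4) → (A=0, B=4, C=3, D=5)
step 2: fire t3:  (A=0, B=4, C=3, D=5) → (A=0, B=3, C=5, D=6)
step 3: fire t3:  (A=0, B=3, C=5, D=6) → (A=0, B=2, C=7, D=7)

(A=0, B=2, C=7, D=7)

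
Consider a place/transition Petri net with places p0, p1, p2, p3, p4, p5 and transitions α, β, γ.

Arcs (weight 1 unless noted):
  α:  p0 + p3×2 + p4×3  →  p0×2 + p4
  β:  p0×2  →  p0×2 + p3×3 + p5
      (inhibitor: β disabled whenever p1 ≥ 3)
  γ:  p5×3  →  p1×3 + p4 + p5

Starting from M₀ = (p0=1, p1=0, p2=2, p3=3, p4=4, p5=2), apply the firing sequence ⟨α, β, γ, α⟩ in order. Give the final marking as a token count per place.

(p0=3, p1=3, p2=2, p3=2, p4=1, p5=1)

step 1: fire α:  (p0=1, p1=0, p2=2, p3=3, p4=4, p5=2) → (p0=2, p1=0, p2=2, p3=1, p4=2, p5=2)
step 2: fire β:  (p0=2, p1=0, p2=2, p3=1, p4=2, p5=2) → (p0=2, p1=0, p2=2, p3=4, p4=2, p5=3)
step 3: fire γ:  (p0=2, p1=0, p2=2, p3=4, p4=2, p5=3) → (p0=2, p1=3, p2=2, p3=4, p4=3, p5=1)
step 4: fire α:  (p0=2, p1=3, p2=2, p3=4, p4=3, p5=1) → (p0=3, p1=3, p2=2, p3=2, p4=1, p5=1)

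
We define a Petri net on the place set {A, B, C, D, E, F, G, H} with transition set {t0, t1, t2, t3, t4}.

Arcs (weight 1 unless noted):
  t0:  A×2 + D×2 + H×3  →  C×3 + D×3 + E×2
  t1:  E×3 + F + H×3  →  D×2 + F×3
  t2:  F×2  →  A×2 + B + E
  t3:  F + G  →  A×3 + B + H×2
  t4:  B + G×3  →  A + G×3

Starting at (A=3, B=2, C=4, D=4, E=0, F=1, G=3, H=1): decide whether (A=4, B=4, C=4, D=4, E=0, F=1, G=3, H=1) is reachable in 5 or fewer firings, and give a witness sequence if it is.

depth 0: 1 marking
depth 1: 3 markings reached so far
depth 2: 6 markings reached so far
depth 3: 8 markings reached so far
depth 4: 9 markings reached so far
depth 5: 9 markings reached so far
(frontier empty at depth 5; search complete)
target is not among the 9 markings reachable within 5 steps

NO — not reachable within 5 firings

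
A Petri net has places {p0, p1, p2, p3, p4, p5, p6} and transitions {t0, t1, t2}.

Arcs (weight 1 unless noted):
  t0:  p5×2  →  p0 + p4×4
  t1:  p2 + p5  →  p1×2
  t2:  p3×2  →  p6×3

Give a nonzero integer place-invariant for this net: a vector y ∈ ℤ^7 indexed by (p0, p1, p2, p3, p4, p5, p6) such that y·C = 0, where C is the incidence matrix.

Incidence matrix C (rows=places, cols=transitions):
       t0   t1   t2
   p0   1    0    0
   p1   0    2    0
   p2   0   -1    0
   p3   0    0   -2
   p4   4    0    0
   p5  -2   -1    0
   p6   0    0    3

Candidate y = [0, 1, 2, 0, 0, 0, 0]; check y·C column-wise:
  col t0: 0·1 + 1·0 + 2·0 + 0·4 + 0·-2 = 0
  col t1: 1·2 + 2·-1 + 0·-1 = 0
  col t2: 1·0 + 2·0 + 0·-2 + 0·3 = 0

y = (p0:0, p1:1, p2:2, p3:0, p4:0, p5:0, p6:0)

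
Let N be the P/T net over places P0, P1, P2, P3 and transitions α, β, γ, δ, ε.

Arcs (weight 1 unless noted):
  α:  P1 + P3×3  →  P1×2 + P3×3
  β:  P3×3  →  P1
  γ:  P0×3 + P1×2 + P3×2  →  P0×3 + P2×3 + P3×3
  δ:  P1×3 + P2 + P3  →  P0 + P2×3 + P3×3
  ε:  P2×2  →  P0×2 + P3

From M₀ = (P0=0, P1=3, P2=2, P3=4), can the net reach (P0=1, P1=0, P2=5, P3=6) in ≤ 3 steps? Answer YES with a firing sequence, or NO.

depth 0: 1 marking
depth 1: 5 markings reached so far
depth 2: 12 markings reached so far
depth 3: 22 markings reached so far
target is not among the 22 markings reachable within 3 steps

NO — not reachable within 3 firings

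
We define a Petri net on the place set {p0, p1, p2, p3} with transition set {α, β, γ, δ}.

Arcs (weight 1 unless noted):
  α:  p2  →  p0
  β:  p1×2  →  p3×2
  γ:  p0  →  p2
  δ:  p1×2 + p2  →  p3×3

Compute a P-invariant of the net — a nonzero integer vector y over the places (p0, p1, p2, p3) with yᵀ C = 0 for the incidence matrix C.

Incidence matrix C (rows=places, cols=transitions):
        α    β    γ    δ
   p0   1    0   -1    0
   p1   0   -2    0   -2
   p2  -1    0    1   -1
   p3   0    2    0    3

Candidate y = [1, 1, 1, 1]; check y·C column-wise:
  col α: 1·1 + 1·0 + 1·-1 + 1·0 = 0
  col β: 1·0 + 1·-2 + 1·0 + 1·2 = 0
  col γ: 1·-1 + 1·0 + 1·1 + 1·0 = 0
  col δ: 1·0 + 1·-2 + 1·-1 + 1·3 = 0

y = (p0:1, p1:1, p2:1, p3:1)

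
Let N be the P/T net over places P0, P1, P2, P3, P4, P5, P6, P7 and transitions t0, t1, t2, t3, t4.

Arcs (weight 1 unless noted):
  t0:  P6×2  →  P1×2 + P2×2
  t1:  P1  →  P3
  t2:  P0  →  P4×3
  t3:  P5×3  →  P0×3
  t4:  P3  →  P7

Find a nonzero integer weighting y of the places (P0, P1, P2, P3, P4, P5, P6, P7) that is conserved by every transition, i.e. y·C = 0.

Incidence matrix C (rows=places, cols=transitions):
       t0   t1   t2   t3   t4
   P0   0    0   -1    3    0
   P1   2   -1    0    0    0
   P2   2    0    0    0    0
   P3   0    1    0    0   -1
   P4   0    0    3    0    0
   P5   0    0    0   -3    0
   P6  -2    0    0    0    0
   P7   0    0    0    0    1

Candidate y = [3, 0, 0, 0, 1, 3, 0, 0]; check y·C column-wise:
  col t0: 3·0 + 0·2 + 0·2 + 1·0 + 3·0 + 0·-2 = 0
  col t1: 3·0 + 0·-1 + 0·1 + 1·0 + 3·0 = 0
  col t2: 3·-1 + 1·3 + 3·0 = 0
  col t3: 3·3 + 1·0 + 3·-3 = 0
  col t4: 3·0 + 0·-1 + 1·0 + 3·0 + 0·1 = 0

y = (P0:3, P1:0, P2:0, P3:0, P4:1, P5:3, P6:0, P7:0)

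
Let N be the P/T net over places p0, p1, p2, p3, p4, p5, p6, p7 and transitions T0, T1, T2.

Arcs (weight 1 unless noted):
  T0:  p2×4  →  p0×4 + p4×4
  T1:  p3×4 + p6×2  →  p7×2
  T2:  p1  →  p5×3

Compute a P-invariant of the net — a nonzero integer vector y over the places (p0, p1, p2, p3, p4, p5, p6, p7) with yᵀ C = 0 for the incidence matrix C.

y = (p0:1, p1:0, p2:1, p3:0, p4:0, p5:0, p6:0, p7:0)

Incidence matrix C (rows=places, cols=transitions):
       T0   T1   T2
   p0   4    0    0
   p1   0    0   -1
   p2  -4    0    0
   p3   0   -4    0
   p4   4    0    0
   p5   0    0    3
   p6   0   -2    0
   p7   0    2    0

Candidate y = [1, 0, 1, 0, 0, 0, 0, 0]; check y·C column-wise:
  col T0: 1·4 + 1·-4 + 0·4 = 0
  col T1: 1·0 + 1·0 + 0·-4 + 0·-2 + 0·2 = 0
  col T2: 1·0 + 0·-1 + 1·0 + 0·3 = 0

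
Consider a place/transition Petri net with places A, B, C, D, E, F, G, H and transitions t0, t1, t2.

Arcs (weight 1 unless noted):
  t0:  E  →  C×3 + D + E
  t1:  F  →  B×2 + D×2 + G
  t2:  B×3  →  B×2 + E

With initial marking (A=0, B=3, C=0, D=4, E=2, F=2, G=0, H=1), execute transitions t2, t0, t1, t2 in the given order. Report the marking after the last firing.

(A=0, B=3, C=3, D=7, E=4, F=1, G=1, H=1)

step 1: fire t2:  (A=0, B=3, C=0, D=4, E=2, F=2, G=0, H=1) → (A=0, B=2, C=0, D=4, E=3, F=2, G=0, H=1)
step 2: fire t0:  (A=0, B=2, C=0, D=4, E=3, F=2, G=0, H=1) → (A=0, B=2, C=3, D=5, E=3, F=2, G=0, H=1)
step 3: fire t1:  (A=0, B=2, C=3, D=5, E=3, F=2, G=0, H=1) → (A=0, B=4, C=3, D=7, E=3, F=1, G=1, H=1)
step 4: fire t2:  (A=0, B=4, C=3, D=7, E=3, F=1, G=1, H=1) → (A=0, B=3, C=3, D=7, E=4, F=1, G=1, H=1)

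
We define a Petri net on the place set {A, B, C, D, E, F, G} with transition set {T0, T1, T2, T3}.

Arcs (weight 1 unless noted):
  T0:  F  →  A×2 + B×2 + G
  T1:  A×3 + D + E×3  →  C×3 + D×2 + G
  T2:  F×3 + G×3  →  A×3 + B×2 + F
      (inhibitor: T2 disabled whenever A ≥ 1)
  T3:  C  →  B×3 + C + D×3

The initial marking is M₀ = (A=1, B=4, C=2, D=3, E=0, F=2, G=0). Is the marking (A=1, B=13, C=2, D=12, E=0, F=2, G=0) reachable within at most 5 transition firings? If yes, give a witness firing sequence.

YES — reachable via ⟨T3, T3, T3⟩ (3 firings)

step 1: fire T3:  (A=1, B=4, C=2, D=3, E=0, F=2, G=0) → (A=1, B=7, C=2, D=6, E=0, F=2, G=0)
step 2: fire T3:  (A=1, B=7, C=2, D=6, E=0, F=2, G=0) → (A=1, B=10, C=2, D=9, E=0, F=2, G=0)
step 3: fire T3:  (A=1, B=10, C=2, D=9, E=0, F=2, G=0) → (A=1, B=13, C=2, D=12, E=0, F=2, G=0)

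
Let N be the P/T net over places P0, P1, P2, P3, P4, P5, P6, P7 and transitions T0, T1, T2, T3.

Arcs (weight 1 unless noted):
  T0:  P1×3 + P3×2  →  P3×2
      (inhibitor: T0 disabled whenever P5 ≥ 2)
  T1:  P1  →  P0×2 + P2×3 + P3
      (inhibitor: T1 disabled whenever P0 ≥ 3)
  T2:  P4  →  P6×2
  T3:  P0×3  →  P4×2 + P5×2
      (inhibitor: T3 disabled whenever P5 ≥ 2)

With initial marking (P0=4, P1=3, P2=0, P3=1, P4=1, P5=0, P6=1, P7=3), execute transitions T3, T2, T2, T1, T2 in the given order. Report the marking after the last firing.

step 1: fire T3:  (P0=4, P1=3, P2=0, P3=1, P4=1, P5=0, P6=1, P7=3) → (P0=1, P1=3, P2=0, P3=1, P4=3, P5=2, P6=1, P7=3)
step 2: fire T2:  (P0=1, P1=3, P2=0, P3=1, P4=3, P5=2, P6=1, P7=3) → (P0=1, P1=3, P2=0, P3=1, P4=2, P5=2, P6=3, P7=3)
step 3: fire T2:  (P0=1, P1=3, P2=0, P3=1, P4=2, P5=2, P6=3, P7=3) → (P0=1, P1=3, P2=0, P3=1, P4=1, P5=2, P6=5, P7=3)
step 4: fire T1:  (P0=1, P1=3, P2=0, P3=1, P4=1, P5=2, P6=5, P7=3) → (P0=3, P1=2, P2=3, P3=2, P4=1, P5=2, P6=5, P7=3)
step 5: fire T2:  (P0=3, P1=2, P2=3, P3=2, P4=1, P5=2, P6=5, P7=3) → (P0=3, P1=2, P2=3, P3=2, P4=0, P5=2, P6=7, P7=3)

(P0=3, P1=2, P2=3, P3=2, P4=0, P5=2, P6=7, P7=3)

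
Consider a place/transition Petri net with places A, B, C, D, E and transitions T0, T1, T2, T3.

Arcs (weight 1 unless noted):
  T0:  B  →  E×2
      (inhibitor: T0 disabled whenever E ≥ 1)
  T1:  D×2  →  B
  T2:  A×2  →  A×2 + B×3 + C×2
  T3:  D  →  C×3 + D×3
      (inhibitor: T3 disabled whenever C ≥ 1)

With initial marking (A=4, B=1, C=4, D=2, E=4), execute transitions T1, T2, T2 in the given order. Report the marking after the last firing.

(A=4, B=8, C=8, D=0, E=4)

step 1: fire T1:  (A=4, B=1, C=4, D=2, E=4) → (A=4, B=2, C=4, D=0, E=4)
step 2: fire T2:  (A=4, B=2, C=4, D=0, E=4) → (A=4, B=5, C=6, D=0, E=4)
step 3: fire T2:  (A=4, B=5, C=6, D=0, E=4) → (A=4, B=8, C=8, D=0, E=4)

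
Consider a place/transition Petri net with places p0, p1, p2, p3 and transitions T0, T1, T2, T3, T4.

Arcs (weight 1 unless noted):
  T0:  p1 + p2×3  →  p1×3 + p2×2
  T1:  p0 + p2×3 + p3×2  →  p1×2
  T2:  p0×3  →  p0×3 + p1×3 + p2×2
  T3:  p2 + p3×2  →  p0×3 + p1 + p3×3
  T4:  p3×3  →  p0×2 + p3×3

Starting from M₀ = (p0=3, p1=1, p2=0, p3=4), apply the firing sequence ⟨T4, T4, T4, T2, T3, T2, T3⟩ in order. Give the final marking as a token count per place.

(p0=15, p1=9, p2=2, p3=6)

step 1: fire T4:  (p0=3, p1=1, p2=0, p3=4) → (p0=5, p1=1, p2=0, p3=4)
step 2: fire T4:  (p0=5, p1=1, p2=0, p3=4) → (p0=7, p1=1, p2=0, p3=4)
step 3: fire T4:  (p0=7, p1=1, p2=0, p3=4) → (p0=9, p1=1, p2=0, p3=4)
step 4: fire T2:  (p0=9, p1=1, p2=0, p3=4) → (p0=9, p1=4, p2=2, p3=4)
step 5: fire T3:  (p0=9, p1=4, p2=2, p3=4) → (p0=12, p1=5, p2=1, p3=5)
step 6: fire T2:  (p0=12, p1=5, p2=1, p3=5) → (p0=12, p1=8, p2=3, p3=5)
step 7: fire T3:  (p0=12, p1=8, p2=3, p3=5) → (p0=15, p1=9, p2=2, p3=6)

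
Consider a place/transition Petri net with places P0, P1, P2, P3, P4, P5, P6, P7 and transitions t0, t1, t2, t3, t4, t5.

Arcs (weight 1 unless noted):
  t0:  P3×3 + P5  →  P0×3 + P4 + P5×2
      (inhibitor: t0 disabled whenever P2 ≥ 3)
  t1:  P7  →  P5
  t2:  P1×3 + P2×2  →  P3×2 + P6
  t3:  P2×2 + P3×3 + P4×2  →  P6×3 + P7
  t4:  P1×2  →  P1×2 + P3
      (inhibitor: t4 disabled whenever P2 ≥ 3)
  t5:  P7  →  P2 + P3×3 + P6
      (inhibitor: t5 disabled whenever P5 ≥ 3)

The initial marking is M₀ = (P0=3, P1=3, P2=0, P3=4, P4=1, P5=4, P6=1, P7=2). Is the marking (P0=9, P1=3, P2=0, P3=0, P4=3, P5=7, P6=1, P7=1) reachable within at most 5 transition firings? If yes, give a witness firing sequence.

YES — reachable via ⟨t0, t1, t4, t4, t0⟩ (5 firings)

step 1: fire t0:  (P0=3, P1=3, P2=0, P3=4, P4=1, P5=4, P6=1, P7=2) → (P0=6, P1=3, P2=0, P3=1, P4=2, P5=5, P6=1, P7=2)
step 2: fire t1:  (P0=6, P1=3, P2=0, P3=1, P4=2, P5=5, P6=1, P7=2) → (P0=6, P1=3, P2=0, P3=1, P4=2, P5=6, P6=1, P7=1)
step 3: fire t4:  (P0=6, P1=3, P2=0, P3=1, P4=2, P5=6, P6=1, P7=1) → (P0=6, P1=3, P2=0, P3=2, P4=2, P5=6, P6=1, P7=1)
step 4: fire t4:  (P0=6, P1=3, P2=0, P3=2, P4=2, P5=6, P6=1, P7=1) → (P0=6, P1=3, P2=0, P3=3, P4=2, P5=6, P6=1, P7=1)
step 5: fire t0:  (P0=6, P1=3, P2=0, P3=3, P4=2, P5=6, P6=1, P7=1) → (P0=9, P1=3, P2=0, P3=0, P4=3, P5=7, P6=1, P7=1)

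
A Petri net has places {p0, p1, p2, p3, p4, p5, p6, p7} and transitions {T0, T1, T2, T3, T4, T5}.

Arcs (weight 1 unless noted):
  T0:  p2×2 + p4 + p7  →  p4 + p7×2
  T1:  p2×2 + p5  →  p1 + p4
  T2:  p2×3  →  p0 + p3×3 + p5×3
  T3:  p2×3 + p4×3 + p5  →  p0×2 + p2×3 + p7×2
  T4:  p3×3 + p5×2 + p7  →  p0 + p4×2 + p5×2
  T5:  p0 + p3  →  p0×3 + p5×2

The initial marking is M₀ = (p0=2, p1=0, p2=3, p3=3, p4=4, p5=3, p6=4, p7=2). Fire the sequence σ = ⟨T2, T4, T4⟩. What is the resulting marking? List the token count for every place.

(p0=5, p1=0, p2=0, p3=0, p4=8, p5=6, p6=4, p7=0)

step 1: fire T2:  (p0=2, p1=0, p2=3, p3=3, p4=4, p5=3, p6=4, p7=2) → (p0=3, p1=0, p2=0, p3=6, p4=4, p5=6, p6=4, p7=2)
step 2: fire T4:  (p0=3, p1=0, p2=0, p3=6, p4=4, p5=6, p6=4, p7=2) → (p0=4, p1=0, p2=0, p3=3, p4=6, p5=6, p6=4, p7=1)
step 3: fire T4:  (p0=4, p1=0, p2=0, p3=3, p4=6, p5=6, p6=4, p7=1) → (p0=5, p1=0, p2=0, p3=0, p4=8, p5=6, p6=4, p7=0)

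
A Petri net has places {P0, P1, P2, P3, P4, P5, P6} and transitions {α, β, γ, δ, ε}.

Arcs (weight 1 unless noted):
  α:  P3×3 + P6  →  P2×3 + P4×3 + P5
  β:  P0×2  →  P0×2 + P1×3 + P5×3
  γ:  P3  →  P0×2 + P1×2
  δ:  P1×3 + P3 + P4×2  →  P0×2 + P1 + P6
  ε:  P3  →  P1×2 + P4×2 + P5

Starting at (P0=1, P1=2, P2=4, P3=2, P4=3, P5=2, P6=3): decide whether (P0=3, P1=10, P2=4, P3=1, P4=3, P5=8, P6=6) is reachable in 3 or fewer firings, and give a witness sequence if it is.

NO — not reachable within 3 firings

depth 0: 1 marking
depth 1: 3 markings reached so far
depth 2: 9 markings reached so far
depth 3: 14 markings reached so far
target is not among the 14 markings reachable within 3 steps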